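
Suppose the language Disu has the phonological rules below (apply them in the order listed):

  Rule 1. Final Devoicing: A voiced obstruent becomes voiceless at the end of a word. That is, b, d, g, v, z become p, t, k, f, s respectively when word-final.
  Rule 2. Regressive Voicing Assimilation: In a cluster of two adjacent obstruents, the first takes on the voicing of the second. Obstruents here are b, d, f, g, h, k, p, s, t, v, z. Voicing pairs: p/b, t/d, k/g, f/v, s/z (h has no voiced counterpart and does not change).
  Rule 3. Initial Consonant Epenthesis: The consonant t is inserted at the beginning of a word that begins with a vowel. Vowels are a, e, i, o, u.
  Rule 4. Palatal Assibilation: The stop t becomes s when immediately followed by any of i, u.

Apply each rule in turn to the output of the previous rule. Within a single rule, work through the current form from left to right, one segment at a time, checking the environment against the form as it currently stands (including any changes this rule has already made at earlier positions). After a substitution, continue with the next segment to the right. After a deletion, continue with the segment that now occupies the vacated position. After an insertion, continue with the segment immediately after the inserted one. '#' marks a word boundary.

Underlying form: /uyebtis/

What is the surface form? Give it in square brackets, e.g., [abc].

[suyepsis]

Rule 1 Final Devoicing: no change — [uyebtis]
Rule 2 Regressive Voicing Assimilation: [uyebtis] → [uyeptis]
Rule 3 Initial Consonant Epenthesis: [uyeptis] → [tuyeptis]
Rule 4 Palatal Assibilation: [tuyeptis] → [suyepsis]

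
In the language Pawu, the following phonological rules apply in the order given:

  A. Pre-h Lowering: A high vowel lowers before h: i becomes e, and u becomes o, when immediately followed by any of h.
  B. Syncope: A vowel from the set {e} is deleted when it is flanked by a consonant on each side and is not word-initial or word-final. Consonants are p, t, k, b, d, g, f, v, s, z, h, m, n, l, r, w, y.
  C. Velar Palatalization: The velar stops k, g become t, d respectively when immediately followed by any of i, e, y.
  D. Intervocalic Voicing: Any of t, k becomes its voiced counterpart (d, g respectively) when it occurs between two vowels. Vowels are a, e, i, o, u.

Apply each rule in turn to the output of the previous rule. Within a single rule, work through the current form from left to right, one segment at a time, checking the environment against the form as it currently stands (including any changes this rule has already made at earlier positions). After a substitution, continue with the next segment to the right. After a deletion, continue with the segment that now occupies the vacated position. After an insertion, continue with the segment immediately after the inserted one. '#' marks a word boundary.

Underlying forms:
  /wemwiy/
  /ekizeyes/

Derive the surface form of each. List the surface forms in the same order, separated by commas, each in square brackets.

[wmwiy], [edizys]

/wemwiy/:
  A Pre-h Lowering: no change — [wemwiy]
  B Syncope: [wemwiy] → [wmwiy]
  C Velar Palatalization: no change — [wmwiy]
  D Intervocalic Voicing: no change — [wmwiy]
/ekizeyes/:
  A Pre-h Lowering: no change — [ekizeyes]
  B Syncope: [ekizeyes] → [ekizys]
  C Velar Palatalization: [ekizys] → [etizys]
  D Intervocalic Voicing: [etizys] → [edizys]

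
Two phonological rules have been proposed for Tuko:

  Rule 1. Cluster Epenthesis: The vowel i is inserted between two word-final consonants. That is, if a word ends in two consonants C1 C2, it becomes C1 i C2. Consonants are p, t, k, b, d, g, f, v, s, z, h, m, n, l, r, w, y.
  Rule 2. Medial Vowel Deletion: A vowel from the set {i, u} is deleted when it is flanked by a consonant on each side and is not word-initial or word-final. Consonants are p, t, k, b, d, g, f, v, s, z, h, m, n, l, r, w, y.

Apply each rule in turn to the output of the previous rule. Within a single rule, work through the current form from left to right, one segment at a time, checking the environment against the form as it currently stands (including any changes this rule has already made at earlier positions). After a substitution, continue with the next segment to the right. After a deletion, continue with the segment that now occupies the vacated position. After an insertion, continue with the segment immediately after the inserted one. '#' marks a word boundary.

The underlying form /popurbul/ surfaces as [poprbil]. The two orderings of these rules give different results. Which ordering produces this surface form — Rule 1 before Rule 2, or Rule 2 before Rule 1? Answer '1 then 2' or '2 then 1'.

2 then 1

Order 1 then 2:
  1 Cluster Epenthesis: no change — [popurbul]
  2 Medial Vowel Deletion: [popurbul] → [poprbl]
  result: [poprbl]
Order 2 then 1:
  2 Medial Vowel Deletion: [popurbul] → [poprbl]
  1 Cluster Epenthesis: [poprbl] → [poprbil]
  result: [poprbil]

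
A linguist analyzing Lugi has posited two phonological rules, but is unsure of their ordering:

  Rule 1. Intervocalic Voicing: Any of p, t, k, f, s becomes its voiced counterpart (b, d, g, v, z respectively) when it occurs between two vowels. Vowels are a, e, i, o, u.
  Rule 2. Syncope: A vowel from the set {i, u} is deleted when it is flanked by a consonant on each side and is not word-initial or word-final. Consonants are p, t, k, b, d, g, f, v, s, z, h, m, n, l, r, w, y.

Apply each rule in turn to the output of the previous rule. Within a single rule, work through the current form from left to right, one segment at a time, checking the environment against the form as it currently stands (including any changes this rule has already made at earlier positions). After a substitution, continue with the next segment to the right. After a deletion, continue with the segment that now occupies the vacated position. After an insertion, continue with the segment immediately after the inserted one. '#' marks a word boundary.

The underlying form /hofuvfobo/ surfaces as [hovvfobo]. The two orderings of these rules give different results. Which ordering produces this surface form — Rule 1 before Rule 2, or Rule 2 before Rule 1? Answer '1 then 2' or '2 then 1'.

1 then 2

Order 1 then 2:
  1 Intervocalic Voicing: [hofuvfobo] → [hovuvfobo]
  2 Syncope: [hovuvfobo] → [hovvfobo]
  result: [hovvfobo]
Order 2 then 1:
  2 Syncope: [hofuvfobo] → [hofvfobo]
  1 Intervocalic Voicing: no change — [hofvfobo]
  result: [hofvfobo]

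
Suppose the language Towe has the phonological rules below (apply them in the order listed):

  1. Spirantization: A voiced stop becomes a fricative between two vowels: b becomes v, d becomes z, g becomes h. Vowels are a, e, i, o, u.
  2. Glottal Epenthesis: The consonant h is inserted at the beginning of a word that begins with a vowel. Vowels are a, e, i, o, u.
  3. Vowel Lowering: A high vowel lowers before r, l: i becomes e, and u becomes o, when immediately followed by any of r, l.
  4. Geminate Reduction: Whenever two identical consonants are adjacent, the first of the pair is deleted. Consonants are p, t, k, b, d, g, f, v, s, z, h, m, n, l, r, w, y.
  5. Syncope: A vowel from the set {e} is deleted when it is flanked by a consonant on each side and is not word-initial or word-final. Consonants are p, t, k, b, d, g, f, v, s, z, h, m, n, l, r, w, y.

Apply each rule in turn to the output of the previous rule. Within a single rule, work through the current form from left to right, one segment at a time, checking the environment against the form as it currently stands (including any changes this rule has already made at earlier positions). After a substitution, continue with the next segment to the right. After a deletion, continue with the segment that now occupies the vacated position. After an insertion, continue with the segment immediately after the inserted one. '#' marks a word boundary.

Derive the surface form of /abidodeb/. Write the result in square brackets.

[havizozb]

1 Spirantization: [abidodeb] → [avizozeb]
2 Glottal Epenthesis: [avizozeb] → [havizozeb]
3 Vowel Lowering: no change — [havizozeb]
4 Geminate Reduction: no change — [havizozeb]
5 Syncope: [havizozeb] → [havizozb]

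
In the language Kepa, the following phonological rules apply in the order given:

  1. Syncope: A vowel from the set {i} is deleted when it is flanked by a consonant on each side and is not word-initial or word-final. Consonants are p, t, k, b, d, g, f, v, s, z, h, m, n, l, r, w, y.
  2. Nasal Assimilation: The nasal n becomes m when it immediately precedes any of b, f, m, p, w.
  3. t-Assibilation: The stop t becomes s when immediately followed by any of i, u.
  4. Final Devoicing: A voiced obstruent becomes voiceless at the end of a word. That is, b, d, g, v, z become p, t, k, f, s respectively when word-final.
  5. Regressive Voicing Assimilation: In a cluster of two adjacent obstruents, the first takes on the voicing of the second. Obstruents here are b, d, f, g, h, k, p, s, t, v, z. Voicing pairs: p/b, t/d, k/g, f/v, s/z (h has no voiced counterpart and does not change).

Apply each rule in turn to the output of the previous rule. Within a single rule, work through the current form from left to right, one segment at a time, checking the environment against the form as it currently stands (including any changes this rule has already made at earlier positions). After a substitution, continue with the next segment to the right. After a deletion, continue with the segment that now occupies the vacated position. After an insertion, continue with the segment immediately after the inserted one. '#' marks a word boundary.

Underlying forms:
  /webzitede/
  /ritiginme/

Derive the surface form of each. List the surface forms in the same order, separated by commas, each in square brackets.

/webzitede/:
  1 Syncope: [webzitede] → [webztede]
  2 Nasal Assimilation: no change — [webztede]
  3 t-Assibilation: no change — [webztede]
  4 Final Devoicing: no change — [webztede]
  5 Regressive Voicing Assimilation: [webztede] → [webstede]
/ritiginme/:
  1 Syncope: [ritiginme] → [rtgnme]
  2 Nasal Assimilation: [rtgnme] → [rtgmme]
  3 t-Assibilation: no change — [rtgmme]
  4 Final Devoicing: no change — [rtgmme]
  5 Regressive Voicing Assimilation: [rtgmme] → [rdgmme]

[webstede], [rdgmme]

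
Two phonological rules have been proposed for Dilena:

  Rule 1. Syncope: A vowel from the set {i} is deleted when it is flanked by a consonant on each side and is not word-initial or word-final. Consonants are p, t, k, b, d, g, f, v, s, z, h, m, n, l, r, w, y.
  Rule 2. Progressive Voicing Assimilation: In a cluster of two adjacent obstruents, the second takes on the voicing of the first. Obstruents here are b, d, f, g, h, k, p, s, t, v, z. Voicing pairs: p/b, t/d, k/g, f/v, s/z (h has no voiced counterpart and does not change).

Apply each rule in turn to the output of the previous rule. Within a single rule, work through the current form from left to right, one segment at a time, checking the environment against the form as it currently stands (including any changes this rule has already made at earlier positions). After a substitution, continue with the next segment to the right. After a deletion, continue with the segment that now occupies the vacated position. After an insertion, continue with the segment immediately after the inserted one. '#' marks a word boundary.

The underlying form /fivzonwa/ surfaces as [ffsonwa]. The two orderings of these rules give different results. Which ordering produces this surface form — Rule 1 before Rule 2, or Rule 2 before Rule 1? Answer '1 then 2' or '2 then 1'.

Order 1 then 2:
  1 Syncope: [fivzonwa] → [fvzonwa]
  2 Progressive Voicing Assimilation: [fvzonwa] → [ffsonwa]
  result: [ffsonwa]
Order 2 then 1:
  2 Progressive Voicing Assimilation: no change — [fivzonwa]
  1 Syncope: [fivzonwa] → [fvzonwa]
  result: [fvzonwa]

1 then 2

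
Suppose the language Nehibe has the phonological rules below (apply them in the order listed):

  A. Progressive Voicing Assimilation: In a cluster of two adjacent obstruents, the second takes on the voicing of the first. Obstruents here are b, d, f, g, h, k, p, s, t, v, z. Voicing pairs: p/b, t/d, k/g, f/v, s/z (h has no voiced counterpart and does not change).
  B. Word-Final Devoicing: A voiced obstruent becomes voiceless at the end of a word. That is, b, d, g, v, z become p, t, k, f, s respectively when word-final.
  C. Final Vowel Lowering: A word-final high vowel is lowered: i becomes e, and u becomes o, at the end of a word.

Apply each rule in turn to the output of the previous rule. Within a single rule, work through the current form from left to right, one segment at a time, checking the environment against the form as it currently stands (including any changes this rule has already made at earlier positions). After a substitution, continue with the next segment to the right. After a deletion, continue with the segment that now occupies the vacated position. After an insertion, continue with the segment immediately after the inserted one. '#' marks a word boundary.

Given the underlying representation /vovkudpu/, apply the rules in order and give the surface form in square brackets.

[vovgudbo]

A Progressive Voicing Assimilation: [vovkudpu] → [vovgudbu]
B Word-Final Devoicing: no change — [vovgudbu]
C Final Vowel Lowering: [vovgudbu] → [vovgudbo]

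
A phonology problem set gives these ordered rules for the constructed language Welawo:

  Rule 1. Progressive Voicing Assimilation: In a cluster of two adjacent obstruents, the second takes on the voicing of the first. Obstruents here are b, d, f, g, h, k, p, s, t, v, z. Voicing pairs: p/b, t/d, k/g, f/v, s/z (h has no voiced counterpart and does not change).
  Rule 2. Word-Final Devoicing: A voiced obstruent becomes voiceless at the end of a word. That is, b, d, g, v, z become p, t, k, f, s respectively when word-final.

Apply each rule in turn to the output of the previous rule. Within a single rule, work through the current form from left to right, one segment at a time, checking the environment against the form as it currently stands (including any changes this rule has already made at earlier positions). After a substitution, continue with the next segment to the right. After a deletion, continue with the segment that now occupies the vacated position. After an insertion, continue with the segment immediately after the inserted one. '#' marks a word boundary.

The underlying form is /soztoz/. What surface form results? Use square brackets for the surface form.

Rule 1 Progressive Voicing Assimilation: [soztoz] → [sozdoz]
Rule 2 Word-Final Devoicing: [sozdoz] → [sozdos]

[sozdos]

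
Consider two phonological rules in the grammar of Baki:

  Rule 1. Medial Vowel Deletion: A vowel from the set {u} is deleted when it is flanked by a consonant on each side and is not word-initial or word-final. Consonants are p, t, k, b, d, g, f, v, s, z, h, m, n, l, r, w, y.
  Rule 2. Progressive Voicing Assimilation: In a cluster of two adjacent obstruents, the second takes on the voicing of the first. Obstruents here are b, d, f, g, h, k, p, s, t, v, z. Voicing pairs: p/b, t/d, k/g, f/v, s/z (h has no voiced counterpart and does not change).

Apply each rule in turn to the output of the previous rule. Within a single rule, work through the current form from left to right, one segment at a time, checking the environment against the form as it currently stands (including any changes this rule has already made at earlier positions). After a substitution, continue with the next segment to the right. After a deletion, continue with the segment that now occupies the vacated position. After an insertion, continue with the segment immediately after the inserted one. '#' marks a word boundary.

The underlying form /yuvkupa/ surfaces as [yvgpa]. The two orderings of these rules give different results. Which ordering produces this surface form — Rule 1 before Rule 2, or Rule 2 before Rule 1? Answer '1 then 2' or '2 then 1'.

Order 1 then 2:
  1 Medial Vowel Deletion: [yuvkupa] → [yvkpa]
  2 Progressive Voicing Assimilation: [yvkpa] → [yvgba]
  result: [yvgba]
Order 2 then 1:
  2 Progressive Voicing Assimilation: [yuvkupa] → [yuvgupa]
  1 Medial Vowel Deletion: [yuvgupa] → [yvgpa]
  result: [yvgpa]

2 then 1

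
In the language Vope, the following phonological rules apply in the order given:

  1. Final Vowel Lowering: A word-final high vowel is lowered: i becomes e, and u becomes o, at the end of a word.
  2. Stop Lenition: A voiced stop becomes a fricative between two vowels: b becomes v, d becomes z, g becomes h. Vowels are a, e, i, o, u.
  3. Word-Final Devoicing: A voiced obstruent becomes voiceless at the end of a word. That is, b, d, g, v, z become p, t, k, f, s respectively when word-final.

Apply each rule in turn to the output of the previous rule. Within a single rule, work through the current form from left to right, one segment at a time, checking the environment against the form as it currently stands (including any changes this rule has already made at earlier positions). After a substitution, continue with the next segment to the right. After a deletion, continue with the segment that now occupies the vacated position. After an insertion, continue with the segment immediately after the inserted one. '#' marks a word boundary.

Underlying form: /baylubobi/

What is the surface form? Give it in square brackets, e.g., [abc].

[bayluvove]

1 Final Vowel Lowering: [baylubobi] → [baylubobe]
2 Stop Lenition: [baylubobe] → [bayluvove]
3 Word-Final Devoicing: no change — [bayluvove]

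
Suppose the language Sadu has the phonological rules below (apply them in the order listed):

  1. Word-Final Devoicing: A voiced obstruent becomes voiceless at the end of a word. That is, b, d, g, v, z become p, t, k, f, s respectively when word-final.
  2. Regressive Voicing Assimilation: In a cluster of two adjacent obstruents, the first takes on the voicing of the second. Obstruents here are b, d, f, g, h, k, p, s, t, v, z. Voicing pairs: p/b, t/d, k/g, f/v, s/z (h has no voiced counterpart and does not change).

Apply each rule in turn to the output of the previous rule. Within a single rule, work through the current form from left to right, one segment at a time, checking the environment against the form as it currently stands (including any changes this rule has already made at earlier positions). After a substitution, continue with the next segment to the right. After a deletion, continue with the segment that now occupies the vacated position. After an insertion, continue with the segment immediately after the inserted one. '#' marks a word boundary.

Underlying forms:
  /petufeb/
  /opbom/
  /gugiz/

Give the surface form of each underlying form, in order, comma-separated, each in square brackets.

[petufep], [obbom], [gugis]

/petufeb/:
  1 Word-Final Devoicing: [petufeb] → [petufep]
  2 Regressive Voicing Assimilation: no change — [petufep]
/opbom/:
  1 Word-Final Devoicing: no change — [opbom]
  2 Regressive Voicing Assimilation: [opbom] → [obbom]
/gugiz/:
  1 Word-Final Devoicing: [gugiz] → [gugis]
  2 Regressive Voicing Assimilation: no change — [gugis]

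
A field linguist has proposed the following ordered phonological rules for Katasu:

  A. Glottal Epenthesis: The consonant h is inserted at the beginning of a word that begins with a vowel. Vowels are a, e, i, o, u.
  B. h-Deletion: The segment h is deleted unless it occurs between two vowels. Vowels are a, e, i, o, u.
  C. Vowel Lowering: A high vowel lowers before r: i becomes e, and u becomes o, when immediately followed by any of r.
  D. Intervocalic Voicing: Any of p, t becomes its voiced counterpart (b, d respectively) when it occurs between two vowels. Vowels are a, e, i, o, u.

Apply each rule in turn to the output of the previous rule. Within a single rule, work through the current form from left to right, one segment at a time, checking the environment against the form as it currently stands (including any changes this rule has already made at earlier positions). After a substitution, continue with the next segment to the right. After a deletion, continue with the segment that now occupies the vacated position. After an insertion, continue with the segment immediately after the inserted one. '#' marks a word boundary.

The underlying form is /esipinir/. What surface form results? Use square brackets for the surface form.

[esibiner]

A Glottal Epenthesis: [esipinir] → [hesipinir]
B h-Deletion: [hesipinir] → [esipinir]
C Vowel Lowering: [esipinir] → [esipiner]
D Intervocalic Voicing: [esipiner] → [esibiner]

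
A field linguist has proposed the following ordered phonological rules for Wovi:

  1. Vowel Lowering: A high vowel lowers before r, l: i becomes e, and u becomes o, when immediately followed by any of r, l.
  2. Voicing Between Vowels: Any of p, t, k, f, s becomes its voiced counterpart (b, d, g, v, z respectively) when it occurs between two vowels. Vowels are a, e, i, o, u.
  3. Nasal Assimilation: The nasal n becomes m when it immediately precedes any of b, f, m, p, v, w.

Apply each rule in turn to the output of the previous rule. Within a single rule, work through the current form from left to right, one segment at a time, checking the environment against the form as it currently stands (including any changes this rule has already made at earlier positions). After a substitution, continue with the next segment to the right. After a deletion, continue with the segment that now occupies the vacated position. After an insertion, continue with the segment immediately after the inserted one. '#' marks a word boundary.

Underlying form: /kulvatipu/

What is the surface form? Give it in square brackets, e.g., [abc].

1 Vowel Lowering: [kulvatipu] → [kolvatipu]
2 Voicing Between Vowels: [kolvatipu] → [kolvadibu]
3 Nasal Assimilation: no change — [kolvadibu]

[kolvadibu]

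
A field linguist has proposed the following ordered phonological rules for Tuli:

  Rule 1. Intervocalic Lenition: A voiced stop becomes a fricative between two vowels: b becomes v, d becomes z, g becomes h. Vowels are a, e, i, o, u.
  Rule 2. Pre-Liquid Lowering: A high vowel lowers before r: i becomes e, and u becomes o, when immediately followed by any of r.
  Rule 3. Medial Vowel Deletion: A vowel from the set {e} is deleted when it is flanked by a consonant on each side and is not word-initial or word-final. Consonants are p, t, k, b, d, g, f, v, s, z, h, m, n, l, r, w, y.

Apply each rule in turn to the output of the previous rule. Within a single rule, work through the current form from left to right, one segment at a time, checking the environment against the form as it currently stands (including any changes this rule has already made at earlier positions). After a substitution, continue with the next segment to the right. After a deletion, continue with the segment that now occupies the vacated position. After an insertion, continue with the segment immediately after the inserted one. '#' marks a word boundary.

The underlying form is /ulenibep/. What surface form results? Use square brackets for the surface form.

[ulnivp]

Rule 1 Intervocalic Lenition: [ulenibep] → [ulenivep]
Rule 2 Pre-Liquid Lowering: no change — [ulenivep]
Rule 3 Medial Vowel Deletion: [ulenivep] → [ulnivp]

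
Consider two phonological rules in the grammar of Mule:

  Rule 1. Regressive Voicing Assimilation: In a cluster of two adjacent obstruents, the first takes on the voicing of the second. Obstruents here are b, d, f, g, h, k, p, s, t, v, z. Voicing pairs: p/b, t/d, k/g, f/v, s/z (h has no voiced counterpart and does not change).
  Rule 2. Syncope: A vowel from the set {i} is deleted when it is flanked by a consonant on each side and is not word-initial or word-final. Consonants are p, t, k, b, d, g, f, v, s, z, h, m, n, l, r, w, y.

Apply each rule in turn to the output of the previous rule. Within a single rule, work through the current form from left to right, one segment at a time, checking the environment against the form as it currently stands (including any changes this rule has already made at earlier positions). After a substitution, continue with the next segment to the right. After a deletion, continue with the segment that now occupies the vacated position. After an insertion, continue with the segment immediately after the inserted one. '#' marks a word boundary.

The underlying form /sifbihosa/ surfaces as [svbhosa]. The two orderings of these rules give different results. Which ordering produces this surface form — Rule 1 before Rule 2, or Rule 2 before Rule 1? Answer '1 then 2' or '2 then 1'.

1 then 2

Order 1 then 2:
  1 Regressive Voicing Assimilation: [sifbihosa] → [sivbihosa]
  2 Syncope: [sivbihosa] → [svbhosa]
  result: [svbhosa]
Order 2 then 1:
  2 Syncope: [sifbihosa] → [sfbhosa]
  1 Regressive Voicing Assimilation: [sfbhosa] → [svphosa]
  result: [svphosa]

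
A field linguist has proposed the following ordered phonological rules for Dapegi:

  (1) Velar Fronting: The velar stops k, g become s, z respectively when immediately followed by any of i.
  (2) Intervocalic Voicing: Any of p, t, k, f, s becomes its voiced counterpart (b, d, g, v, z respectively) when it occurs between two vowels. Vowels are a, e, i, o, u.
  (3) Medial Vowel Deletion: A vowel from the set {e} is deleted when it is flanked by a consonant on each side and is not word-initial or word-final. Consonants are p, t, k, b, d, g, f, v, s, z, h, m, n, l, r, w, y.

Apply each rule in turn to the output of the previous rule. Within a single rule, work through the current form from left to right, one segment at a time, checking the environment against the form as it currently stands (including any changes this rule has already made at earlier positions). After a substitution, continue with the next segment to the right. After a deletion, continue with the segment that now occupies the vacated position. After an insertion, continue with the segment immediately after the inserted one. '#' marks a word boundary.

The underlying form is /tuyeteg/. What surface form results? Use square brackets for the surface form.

(1) Velar Fronting: no change — [tuyeteg]
(2) Intervocalic Voicing: [tuyeteg] → [tuyedeg]
(3) Medial Vowel Deletion: [tuyedeg] → [tuydg]

[tuydg]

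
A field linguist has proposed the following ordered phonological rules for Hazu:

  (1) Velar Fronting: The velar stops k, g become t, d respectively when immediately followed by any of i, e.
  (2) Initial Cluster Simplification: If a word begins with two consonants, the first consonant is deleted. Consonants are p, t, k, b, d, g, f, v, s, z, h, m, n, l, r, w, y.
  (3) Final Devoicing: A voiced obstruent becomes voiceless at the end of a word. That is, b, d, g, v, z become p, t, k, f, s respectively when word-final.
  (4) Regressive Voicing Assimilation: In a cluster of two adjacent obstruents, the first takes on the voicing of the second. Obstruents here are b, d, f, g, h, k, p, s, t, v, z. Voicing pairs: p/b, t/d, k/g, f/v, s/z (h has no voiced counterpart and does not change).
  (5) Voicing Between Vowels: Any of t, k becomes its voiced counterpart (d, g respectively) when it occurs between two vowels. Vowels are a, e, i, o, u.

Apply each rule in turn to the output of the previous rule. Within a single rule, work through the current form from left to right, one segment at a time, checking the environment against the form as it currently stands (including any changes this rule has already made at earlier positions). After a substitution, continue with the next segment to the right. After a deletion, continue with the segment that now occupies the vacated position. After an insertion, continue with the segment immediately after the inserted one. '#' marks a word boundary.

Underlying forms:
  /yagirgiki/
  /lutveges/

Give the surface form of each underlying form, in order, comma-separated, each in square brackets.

[yadirdidi], [ludvedes]

/yagirgiki/:
  (1) Velar Fronting: [yagirgiki] → [yadirditi]
  (2) Initial Cluster Simplification: no change — [yadirditi]
  (3) Final Devoicing: no change — [yadirditi]
  (4) Regressive Voicing Assimilation: no change — [yadirditi]
  (5) Voicing Between Vowels: [yadirditi] → [yadirdidi]
/lutveges/:
  (1) Velar Fronting: [lutveges] → [lutvedes]
  (2) Initial Cluster Simplification: no change — [lutvedes]
  (3) Final Devoicing: no change — [lutvedes]
  (4) Regressive Voicing Assimilation: [lutvedes] → [ludvedes]
  (5) Voicing Between Vowels: no change — [ludvedes]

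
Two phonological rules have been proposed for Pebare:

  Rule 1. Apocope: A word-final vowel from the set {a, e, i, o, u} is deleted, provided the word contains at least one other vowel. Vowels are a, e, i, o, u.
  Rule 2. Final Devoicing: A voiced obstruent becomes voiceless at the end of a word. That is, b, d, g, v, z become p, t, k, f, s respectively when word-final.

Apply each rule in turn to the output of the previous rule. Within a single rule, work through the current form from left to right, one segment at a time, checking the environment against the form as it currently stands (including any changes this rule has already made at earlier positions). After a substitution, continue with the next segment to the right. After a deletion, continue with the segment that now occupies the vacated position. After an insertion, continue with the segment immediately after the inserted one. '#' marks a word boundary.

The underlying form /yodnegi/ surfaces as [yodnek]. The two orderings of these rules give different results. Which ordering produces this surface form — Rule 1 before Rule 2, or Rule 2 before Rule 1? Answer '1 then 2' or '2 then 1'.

1 then 2

Order 1 then 2:
  1 Apocope: [yodnegi] → [yodneg]
  2 Final Devoicing: [yodneg] → [yodnek]
  result: [yodnek]
Order 2 then 1:
  2 Final Devoicing: no change — [yodnegi]
  1 Apocope: [yodnegi] → [yodneg]
  result: [yodneg]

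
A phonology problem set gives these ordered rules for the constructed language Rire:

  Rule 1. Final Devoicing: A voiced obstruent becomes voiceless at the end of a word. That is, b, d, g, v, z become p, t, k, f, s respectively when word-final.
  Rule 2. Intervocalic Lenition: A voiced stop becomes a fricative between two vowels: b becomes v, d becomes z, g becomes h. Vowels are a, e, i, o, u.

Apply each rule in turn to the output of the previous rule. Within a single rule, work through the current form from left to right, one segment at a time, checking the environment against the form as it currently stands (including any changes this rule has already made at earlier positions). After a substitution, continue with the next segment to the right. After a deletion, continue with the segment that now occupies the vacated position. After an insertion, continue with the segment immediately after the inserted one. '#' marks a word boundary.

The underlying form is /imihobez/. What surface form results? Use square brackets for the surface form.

[imihoves]

Rule 1 Final Devoicing: [imihobez] → [imihobes]
Rule 2 Intervocalic Lenition: [imihobes] → [imihoves]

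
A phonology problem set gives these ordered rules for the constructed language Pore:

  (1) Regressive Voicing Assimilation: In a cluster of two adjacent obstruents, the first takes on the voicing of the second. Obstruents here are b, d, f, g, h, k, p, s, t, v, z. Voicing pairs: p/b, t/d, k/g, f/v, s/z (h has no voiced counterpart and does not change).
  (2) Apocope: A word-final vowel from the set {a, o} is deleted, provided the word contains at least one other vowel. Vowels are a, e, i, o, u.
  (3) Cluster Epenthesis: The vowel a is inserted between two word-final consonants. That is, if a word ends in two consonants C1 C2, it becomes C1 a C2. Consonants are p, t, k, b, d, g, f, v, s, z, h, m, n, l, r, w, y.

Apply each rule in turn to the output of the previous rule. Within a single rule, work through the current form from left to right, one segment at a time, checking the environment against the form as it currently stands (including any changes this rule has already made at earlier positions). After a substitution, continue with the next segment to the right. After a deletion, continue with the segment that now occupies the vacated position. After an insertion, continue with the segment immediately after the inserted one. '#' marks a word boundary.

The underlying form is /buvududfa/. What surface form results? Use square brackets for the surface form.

(1) Regressive Voicing Assimilation: [buvududfa] → [buvudutfa]
(2) Apocope: [buvudutfa] → [buvudutf]
(3) Cluster Epenthesis: [buvudutf] → [buvudutaf]

[buvudutaf]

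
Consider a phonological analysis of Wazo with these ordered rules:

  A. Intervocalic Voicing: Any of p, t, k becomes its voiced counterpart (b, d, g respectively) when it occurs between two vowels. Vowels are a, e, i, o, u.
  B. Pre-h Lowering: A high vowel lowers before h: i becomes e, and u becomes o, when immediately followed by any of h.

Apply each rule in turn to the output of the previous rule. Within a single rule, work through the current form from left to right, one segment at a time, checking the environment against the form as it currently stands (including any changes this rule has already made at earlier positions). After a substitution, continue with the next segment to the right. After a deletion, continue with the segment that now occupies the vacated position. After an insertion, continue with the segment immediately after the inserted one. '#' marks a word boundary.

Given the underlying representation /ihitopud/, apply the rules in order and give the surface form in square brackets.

[ehidobud]

A Intervocalic Voicing: [ihitopud] → [ihidobud]
B Pre-h Lowering: [ihidobud] → [ehidobud]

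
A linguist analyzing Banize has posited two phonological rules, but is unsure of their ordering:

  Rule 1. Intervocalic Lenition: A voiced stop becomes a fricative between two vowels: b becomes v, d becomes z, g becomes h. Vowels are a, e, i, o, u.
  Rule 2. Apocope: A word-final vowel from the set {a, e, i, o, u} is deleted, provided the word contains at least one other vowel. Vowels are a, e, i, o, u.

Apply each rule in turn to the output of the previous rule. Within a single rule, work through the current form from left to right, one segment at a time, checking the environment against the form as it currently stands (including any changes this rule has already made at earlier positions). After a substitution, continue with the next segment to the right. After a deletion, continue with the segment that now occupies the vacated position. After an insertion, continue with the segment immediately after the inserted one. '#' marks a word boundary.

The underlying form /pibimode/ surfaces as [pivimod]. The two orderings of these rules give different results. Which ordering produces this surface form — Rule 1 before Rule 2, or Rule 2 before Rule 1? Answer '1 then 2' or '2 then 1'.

Order 1 then 2:
  1 Intervocalic Lenition: [pibimode] → [pivimoze]
  2 Apocope: [pivimoze] → [pivimoz]
  result: [pivimoz]
Order 2 then 1:
  2 Apocope: [pibimode] → [pibimod]
  1 Intervocalic Lenition: [pibimod] → [pivimod]
  result: [pivimod]

2 then 1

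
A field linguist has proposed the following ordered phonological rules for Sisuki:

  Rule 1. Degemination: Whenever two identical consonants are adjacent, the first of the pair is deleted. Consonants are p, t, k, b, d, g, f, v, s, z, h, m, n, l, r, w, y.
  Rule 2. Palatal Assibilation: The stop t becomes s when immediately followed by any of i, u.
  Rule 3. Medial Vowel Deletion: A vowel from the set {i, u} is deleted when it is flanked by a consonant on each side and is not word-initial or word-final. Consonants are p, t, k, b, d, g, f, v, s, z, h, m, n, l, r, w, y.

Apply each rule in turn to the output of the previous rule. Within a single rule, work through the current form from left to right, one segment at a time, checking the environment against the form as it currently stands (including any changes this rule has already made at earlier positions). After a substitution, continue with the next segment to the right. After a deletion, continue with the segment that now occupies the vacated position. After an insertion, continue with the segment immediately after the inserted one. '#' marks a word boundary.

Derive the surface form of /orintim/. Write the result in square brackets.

[ornsm]

Rule 1 Degemination: no change — [orintim]
Rule 2 Palatal Assibilation: [orintim] → [orinsim]
Rule 3 Medial Vowel Deletion: [orinsim] → [ornsm]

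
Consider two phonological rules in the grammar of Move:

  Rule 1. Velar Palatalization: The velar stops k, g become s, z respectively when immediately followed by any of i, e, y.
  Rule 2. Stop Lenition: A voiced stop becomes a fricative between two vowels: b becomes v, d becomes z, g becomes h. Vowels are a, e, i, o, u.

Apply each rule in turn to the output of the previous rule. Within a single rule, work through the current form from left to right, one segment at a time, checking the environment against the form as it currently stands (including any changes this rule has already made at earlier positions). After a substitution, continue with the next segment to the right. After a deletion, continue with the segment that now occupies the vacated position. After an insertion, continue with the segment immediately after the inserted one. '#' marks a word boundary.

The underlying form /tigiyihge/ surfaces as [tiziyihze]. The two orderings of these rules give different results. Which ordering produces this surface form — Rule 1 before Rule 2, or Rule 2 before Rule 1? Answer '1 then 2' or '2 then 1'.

Order 1 then 2:
  1 Velar Palatalization: [tigiyihge] → [tiziyihze]
  2 Stop Lenition: no change — [tiziyihze]
  result: [tiziyihze]
Order 2 then 1:
  2 Stop Lenition: [tigiyihge] → [tihiyihge]
  1 Velar Palatalization: [tihiyihge] → [tihiyihze]
  result: [tihiyihze]

1 then 2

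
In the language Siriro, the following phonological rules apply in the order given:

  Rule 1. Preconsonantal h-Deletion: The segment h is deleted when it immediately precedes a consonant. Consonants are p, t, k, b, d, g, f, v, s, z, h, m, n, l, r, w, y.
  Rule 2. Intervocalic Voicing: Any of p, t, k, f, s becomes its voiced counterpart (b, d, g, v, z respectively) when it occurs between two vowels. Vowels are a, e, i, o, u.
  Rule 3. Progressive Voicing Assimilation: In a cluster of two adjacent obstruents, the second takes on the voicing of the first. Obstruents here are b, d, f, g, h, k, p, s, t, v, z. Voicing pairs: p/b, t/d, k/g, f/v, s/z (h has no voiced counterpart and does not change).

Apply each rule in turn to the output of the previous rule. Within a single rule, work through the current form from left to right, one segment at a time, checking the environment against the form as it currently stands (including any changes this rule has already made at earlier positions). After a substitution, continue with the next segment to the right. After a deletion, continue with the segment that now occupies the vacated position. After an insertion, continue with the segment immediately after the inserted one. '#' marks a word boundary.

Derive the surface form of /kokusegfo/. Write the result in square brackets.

Rule 1 Preconsonantal h-Deletion: no change — [kokusegfo]
Rule 2 Intervocalic Voicing: [kokusegfo] → [koguzegfo]
Rule 3 Progressive Voicing Assimilation: [koguzegfo] → [koguzegvo]

[koguzegvo]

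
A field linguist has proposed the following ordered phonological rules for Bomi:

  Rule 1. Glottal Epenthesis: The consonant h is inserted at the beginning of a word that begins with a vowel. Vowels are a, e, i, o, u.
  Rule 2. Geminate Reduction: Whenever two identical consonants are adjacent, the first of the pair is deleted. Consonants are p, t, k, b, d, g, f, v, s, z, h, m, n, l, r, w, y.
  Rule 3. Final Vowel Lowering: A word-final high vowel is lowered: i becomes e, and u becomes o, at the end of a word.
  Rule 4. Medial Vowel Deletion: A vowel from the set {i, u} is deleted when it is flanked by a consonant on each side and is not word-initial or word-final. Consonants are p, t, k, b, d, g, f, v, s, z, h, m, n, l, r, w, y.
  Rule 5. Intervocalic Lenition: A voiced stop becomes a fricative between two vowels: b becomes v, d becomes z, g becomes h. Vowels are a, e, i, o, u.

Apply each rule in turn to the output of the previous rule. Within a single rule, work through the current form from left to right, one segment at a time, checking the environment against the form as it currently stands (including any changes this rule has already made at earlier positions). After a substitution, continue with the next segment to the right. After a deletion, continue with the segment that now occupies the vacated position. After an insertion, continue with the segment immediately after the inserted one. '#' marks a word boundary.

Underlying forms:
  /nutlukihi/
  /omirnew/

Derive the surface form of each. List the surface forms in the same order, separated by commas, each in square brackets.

[ntlkhe], [homrnew]

/nutlukihi/:
  Rule 1 Glottal Epenthesis: no change — [nutlukihi]
  Rule 2 Geminate Reduction: no change — [nutlukihi]
  Rule 3 Final Vowel Lowering: [nutlukihi] → [nutlukihe]
  Rule 4 Medial Vowel Deletion: [nutlukihe] → [ntlkhe]
  Rule 5 Intervocalic Lenition: no change — [ntlkhe]
/omirnew/:
  Rule 1 Glottal Epenthesis: [omirnew] → [homirnew]
  Rule 2 Geminate Reduction: no change — [homirnew]
  Rule 3 Final Vowel Lowering: no change — [homirnew]
  Rule 4 Medial Vowel Deletion: [homirnew] → [homrnew]
  Rule 5 Intervocalic Lenition: no change — [homrnew]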